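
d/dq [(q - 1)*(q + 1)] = 2*q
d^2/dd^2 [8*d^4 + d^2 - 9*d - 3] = 96*d^2 + 2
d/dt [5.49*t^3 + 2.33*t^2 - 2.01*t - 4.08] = 16.47*t^2 + 4.66*t - 2.01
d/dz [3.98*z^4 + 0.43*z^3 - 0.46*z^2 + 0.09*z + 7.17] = 15.92*z^3 + 1.29*z^2 - 0.92*z + 0.09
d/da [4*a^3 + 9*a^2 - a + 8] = 12*a^2 + 18*a - 1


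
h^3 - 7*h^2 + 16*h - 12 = (h - 3)*(h - 2)^2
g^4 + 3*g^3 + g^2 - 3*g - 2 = (g - 1)*(g + 1)^2*(g + 2)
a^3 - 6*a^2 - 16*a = a*(a - 8)*(a + 2)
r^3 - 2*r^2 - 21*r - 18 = (r - 6)*(r + 1)*(r + 3)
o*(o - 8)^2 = o^3 - 16*o^2 + 64*o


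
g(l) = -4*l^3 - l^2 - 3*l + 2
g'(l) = -12*l^2 - 2*l - 3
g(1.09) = -7.64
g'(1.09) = -19.44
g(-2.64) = 76.55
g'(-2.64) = -81.36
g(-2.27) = 50.45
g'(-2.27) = -60.29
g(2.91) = -113.77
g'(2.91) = -110.44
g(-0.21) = 2.62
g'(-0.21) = -3.11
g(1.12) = -8.23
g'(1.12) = -20.29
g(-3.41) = 159.21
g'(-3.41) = -135.72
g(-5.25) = 569.00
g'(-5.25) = -323.25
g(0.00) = 2.00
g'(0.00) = -3.00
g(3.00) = -124.00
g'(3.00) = -117.00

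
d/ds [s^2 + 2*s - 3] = 2*s + 2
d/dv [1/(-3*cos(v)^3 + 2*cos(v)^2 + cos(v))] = (-9*sin(v) + sin(v)/cos(v)^2 + 4*tan(v))/((cos(v) - 1)^2*(3*cos(v) + 1)^2)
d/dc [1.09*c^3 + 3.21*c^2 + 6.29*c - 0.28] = 3.27*c^2 + 6.42*c + 6.29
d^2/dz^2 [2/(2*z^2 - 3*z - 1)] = 4*(4*z^2 - 6*z - (4*z - 3)^2 - 2)/(-2*z^2 + 3*z + 1)^3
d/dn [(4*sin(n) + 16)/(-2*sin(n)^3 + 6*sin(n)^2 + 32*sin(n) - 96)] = 2*(2*sin(n) - 7)*cos(n)/((sin(n) - 4)^2*(sin(n) - 3)^2)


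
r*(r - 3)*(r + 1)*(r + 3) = r^4 + r^3 - 9*r^2 - 9*r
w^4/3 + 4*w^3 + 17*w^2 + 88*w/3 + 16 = (w/3 + 1)*(w + 1)*(w + 4)^2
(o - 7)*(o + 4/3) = o^2 - 17*o/3 - 28/3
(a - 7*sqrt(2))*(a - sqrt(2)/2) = a^2 - 15*sqrt(2)*a/2 + 7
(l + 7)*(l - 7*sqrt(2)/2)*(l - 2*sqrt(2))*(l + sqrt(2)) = l^4 - 9*sqrt(2)*l^3/2 + 7*l^3 - 63*sqrt(2)*l^2/2 + 3*l^2 + 14*sqrt(2)*l + 21*l + 98*sqrt(2)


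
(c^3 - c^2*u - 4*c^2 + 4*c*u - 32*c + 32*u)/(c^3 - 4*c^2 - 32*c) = (c - u)/c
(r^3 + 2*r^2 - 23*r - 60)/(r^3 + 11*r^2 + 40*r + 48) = (r - 5)/(r + 4)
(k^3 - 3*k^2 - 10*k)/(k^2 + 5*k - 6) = k*(k^2 - 3*k - 10)/(k^2 + 5*k - 6)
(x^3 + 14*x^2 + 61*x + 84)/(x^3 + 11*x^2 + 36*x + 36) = (x^2 + 11*x + 28)/(x^2 + 8*x + 12)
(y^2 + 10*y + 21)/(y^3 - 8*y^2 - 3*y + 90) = (y + 7)/(y^2 - 11*y + 30)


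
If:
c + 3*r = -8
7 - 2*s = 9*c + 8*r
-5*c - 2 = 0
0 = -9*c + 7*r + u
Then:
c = -2/5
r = -38/15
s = 463/30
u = 212/15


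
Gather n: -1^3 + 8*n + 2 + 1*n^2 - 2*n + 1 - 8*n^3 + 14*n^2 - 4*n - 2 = -8*n^3 + 15*n^2 + 2*n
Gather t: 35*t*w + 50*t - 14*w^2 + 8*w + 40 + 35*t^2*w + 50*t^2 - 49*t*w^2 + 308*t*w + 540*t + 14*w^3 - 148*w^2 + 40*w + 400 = t^2*(35*w + 50) + t*(-49*w^2 + 343*w + 590) + 14*w^3 - 162*w^2 + 48*w + 440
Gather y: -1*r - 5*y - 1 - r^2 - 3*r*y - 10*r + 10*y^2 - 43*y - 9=-r^2 - 11*r + 10*y^2 + y*(-3*r - 48) - 10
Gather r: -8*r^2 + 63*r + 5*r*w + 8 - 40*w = -8*r^2 + r*(5*w + 63) - 40*w + 8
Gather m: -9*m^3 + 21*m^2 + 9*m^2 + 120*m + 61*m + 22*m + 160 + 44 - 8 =-9*m^3 + 30*m^2 + 203*m + 196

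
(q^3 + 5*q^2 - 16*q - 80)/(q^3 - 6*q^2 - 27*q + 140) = (q + 4)/(q - 7)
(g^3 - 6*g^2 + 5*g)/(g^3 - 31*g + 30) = g/(g + 6)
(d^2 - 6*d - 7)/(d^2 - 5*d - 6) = (d - 7)/(d - 6)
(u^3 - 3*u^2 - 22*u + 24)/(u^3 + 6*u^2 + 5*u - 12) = (u - 6)/(u + 3)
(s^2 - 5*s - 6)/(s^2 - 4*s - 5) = (s - 6)/(s - 5)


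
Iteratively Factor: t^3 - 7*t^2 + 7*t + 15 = (t - 3)*(t^2 - 4*t - 5) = (t - 5)*(t - 3)*(t + 1)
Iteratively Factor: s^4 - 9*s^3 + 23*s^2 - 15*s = (s)*(s^3 - 9*s^2 + 23*s - 15) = s*(s - 1)*(s^2 - 8*s + 15) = s*(s - 3)*(s - 1)*(s - 5)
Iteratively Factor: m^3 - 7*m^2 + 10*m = (m)*(m^2 - 7*m + 10) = m*(m - 5)*(m - 2)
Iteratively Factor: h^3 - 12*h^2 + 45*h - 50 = (h - 2)*(h^2 - 10*h + 25) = (h - 5)*(h - 2)*(h - 5)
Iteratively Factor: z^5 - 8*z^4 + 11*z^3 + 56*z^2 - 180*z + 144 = (z + 3)*(z^4 - 11*z^3 + 44*z^2 - 76*z + 48) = (z - 3)*(z + 3)*(z^3 - 8*z^2 + 20*z - 16) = (z - 3)*(z - 2)*(z + 3)*(z^2 - 6*z + 8) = (z - 4)*(z - 3)*(z - 2)*(z + 3)*(z - 2)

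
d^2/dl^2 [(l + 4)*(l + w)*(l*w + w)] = 2*w*(3*l + w + 5)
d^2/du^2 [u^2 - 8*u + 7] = 2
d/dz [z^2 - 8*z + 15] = 2*z - 8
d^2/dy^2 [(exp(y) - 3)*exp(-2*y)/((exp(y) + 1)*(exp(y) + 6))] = (9*exp(5*y) + 29*exp(4*y) - 275*exp(3*y) - 1413*exp(2*y) - 1350*exp(y) - 432)*exp(-2*y)/(exp(6*y) + 21*exp(5*y) + 165*exp(4*y) + 595*exp(3*y) + 990*exp(2*y) + 756*exp(y) + 216)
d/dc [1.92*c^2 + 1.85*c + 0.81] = 3.84*c + 1.85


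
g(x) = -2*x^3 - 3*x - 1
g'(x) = -6*x^2 - 3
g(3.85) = -126.68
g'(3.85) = -91.94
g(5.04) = -272.17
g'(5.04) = -155.41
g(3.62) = -106.74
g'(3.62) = -81.63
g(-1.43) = 9.14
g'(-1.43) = -15.27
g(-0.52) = 0.84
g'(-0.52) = -4.62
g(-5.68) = 382.54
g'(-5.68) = -196.57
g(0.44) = -2.49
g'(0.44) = -4.16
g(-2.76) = 49.33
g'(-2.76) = -48.71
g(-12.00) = 3491.00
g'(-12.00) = -867.00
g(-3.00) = 62.00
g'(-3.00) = -57.00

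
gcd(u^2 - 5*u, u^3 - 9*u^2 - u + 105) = u - 5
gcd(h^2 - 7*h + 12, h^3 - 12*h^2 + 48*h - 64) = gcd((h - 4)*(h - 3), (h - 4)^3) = h - 4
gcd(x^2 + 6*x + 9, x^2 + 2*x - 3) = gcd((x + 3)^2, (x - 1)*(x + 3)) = x + 3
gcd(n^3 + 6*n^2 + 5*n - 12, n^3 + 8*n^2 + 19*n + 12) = n^2 + 7*n + 12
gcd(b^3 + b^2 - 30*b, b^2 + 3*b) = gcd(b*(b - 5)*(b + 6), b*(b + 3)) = b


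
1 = 1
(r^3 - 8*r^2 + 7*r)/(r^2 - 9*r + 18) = r*(r^2 - 8*r + 7)/(r^2 - 9*r + 18)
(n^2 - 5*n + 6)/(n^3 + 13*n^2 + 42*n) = (n^2 - 5*n + 6)/(n*(n^2 + 13*n + 42))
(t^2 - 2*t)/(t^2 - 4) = t/(t + 2)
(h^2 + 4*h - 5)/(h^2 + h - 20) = (h - 1)/(h - 4)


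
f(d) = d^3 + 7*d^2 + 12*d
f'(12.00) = 612.00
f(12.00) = 2880.00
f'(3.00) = 81.00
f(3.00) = 126.00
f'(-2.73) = -3.86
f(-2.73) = -0.94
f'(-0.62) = 4.47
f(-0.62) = -4.99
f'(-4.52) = 10.01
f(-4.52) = -3.57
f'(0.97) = 28.40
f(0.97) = 19.14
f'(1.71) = 44.71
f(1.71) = 45.99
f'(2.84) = 75.96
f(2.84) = 113.45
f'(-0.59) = 4.78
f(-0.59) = -4.85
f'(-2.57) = -4.17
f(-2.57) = -1.58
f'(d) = 3*d^2 + 14*d + 12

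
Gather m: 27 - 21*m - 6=21 - 21*m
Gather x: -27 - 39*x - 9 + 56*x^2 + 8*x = 56*x^2 - 31*x - 36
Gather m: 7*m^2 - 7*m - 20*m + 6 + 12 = 7*m^2 - 27*m + 18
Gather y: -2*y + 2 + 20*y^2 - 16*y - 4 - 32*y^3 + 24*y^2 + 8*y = -32*y^3 + 44*y^2 - 10*y - 2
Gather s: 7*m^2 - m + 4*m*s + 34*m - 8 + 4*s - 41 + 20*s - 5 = 7*m^2 + 33*m + s*(4*m + 24) - 54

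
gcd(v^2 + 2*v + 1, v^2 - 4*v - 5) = v + 1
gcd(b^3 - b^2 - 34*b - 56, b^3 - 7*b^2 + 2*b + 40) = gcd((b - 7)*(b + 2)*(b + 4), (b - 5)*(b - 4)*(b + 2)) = b + 2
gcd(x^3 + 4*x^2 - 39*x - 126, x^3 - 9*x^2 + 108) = x^2 - 3*x - 18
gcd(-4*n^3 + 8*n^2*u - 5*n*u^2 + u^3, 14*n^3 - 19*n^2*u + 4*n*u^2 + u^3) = 2*n^2 - 3*n*u + u^2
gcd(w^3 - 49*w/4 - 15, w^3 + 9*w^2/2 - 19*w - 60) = w^2 - 3*w/2 - 10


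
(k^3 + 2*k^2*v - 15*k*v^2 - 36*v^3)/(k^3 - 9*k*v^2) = (-k^2 + k*v + 12*v^2)/(k*(-k + 3*v))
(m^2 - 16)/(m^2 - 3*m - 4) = (m + 4)/(m + 1)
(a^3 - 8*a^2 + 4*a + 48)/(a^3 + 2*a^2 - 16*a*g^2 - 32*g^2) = (a^2 - 10*a + 24)/(a^2 - 16*g^2)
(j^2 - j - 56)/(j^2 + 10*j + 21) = (j - 8)/(j + 3)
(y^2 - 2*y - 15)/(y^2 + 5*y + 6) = (y - 5)/(y + 2)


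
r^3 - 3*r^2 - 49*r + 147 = (r - 7)*(r - 3)*(r + 7)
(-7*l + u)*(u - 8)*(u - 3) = -7*l*u^2 + 77*l*u - 168*l + u^3 - 11*u^2 + 24*u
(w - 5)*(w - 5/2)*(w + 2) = w^3 - 11*w^2/2 - 5*w/2 + 25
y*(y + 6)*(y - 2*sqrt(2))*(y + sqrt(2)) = y^4 - sqrt(2)*y^3 + 6*y^3 - 6*sqrt(2)*y^2 - 4*y^2 - 24*y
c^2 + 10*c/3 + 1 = (c + 1/3)*(c + 3)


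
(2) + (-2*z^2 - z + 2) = -2*z^2 - z + 4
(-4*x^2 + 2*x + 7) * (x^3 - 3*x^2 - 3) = -4*x^5 + 14*x^4 + x^3 - 9*x^2 - 6*x - 21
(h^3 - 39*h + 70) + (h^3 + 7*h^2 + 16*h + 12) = 2*h^3 + 7*h^2 - 23*h + 82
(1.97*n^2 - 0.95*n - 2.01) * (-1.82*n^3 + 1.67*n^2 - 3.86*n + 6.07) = -3.5854*n^5 + 5.0189*n^4 - 5.5325*n^3 + 12.2682*n^2 + 1.9921*n - 12.2007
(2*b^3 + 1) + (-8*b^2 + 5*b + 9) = 2*b^3 - 8*b^2 + 5*b + 10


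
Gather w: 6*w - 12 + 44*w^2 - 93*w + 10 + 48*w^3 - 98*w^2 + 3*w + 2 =48*w^3 - 54*w^2 - 84*w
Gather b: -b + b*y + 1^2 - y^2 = b*(y - 1) - y^2 + 1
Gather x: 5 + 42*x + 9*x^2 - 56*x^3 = -56*x^3 + 9*x^2 + 42*x + 5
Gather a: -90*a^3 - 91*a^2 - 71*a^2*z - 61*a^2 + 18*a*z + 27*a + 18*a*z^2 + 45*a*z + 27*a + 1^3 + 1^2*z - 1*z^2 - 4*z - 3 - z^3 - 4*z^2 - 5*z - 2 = -90*a^3 + a^2*(-71*z - 152) + a*(18*z^2 + 63*z + 54) - z^3 - 5*z^2 - 8*z - 4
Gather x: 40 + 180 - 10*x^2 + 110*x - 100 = -10*x^2 + 110*x + 120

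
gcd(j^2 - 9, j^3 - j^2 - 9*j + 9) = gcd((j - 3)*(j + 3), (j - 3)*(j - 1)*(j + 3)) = j^2 - 9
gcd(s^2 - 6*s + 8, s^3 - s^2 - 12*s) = s - 4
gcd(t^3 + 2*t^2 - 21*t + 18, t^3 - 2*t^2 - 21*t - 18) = 1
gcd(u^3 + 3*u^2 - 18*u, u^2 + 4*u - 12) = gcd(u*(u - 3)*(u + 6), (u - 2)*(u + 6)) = u + 6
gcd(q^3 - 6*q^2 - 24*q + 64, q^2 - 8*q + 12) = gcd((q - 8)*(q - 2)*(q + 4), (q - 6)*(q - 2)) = q - 2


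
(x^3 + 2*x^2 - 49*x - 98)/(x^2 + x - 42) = (x^2 - 5*x - 14)/(x - 6)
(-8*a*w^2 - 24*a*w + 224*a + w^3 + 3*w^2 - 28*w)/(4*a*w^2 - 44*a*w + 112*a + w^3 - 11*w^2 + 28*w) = (-8*a*w - 56*a + w^2 + 7*w)/(4*a*w - 28*a + w^2 - 7*w)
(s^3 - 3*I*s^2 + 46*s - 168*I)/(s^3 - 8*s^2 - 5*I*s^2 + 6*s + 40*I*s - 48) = (s^2 + 3*I*s + 28)/(s^2 + s*(-8 + I) - 8*I)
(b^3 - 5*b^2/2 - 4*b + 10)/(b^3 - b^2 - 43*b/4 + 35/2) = 2*(b + 2)/(2*b + 7)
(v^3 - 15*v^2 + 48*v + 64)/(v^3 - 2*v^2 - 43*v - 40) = (v - 8)/(v + 5)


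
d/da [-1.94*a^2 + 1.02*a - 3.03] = 1.02 - 3.88*a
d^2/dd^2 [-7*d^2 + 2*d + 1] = -14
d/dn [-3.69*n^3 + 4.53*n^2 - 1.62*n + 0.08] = -11.07*n^2 + 9.06*n - 1.62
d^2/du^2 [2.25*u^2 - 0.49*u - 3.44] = 4.50000000000000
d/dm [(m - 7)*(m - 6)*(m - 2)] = 3*m^2 - 30*m + 68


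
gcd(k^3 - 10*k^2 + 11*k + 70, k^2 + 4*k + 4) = k + 2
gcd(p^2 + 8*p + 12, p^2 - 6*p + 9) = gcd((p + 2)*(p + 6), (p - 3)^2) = 1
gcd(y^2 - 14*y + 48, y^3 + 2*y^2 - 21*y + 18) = 1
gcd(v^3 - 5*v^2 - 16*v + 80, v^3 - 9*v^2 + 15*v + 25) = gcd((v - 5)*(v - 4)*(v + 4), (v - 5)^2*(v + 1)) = v - 5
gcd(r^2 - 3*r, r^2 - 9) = r - 3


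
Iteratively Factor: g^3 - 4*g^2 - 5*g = (g + 1)*(g^2 - 5*g) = g*(g + 1)*(g - 5)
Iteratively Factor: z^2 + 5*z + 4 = (z + 4)*(z + 1)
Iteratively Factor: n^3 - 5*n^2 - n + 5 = (n + 1)*(n^2 - 6*n + 5) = (n - 1)*(n + 1)*(n - 5)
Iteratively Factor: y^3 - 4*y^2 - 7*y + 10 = (y + 2)*(y^2 - 6*y + 5) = (y - 5)*(y + 2)*(y - 1)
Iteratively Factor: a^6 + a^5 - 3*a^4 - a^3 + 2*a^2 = (a - 1)*(a^5 + 2*a^4 - a^3 - 2*a^2) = a*(a - 1)*(a^4 + 2*a^3 - a^2 - 2*a) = a*(a - 1)*(a + 1)*(a^3 + a^2 - 2*a) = a*(a - 1)^2*(a + 1)*(a^2 + 2*a) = a^2*(a - 1)^2*(a + 1)*(a + 2)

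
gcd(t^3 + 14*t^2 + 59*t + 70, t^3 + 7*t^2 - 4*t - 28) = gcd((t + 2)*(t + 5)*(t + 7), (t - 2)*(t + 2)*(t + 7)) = t^2 + 9*t + 14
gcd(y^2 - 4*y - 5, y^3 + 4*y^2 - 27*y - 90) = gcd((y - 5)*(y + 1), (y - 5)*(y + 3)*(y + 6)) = y - 5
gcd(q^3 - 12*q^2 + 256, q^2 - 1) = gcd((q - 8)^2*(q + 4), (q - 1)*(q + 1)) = 1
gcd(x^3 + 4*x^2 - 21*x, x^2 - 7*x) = x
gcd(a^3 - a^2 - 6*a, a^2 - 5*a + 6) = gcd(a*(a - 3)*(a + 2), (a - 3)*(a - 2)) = a - 3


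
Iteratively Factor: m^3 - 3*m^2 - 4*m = (m + 1)*(m^2 - 4*m) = (m - 4)*(m + 1)*(m)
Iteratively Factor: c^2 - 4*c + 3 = (c - 1)*(c - 3)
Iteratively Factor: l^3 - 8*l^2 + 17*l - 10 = (l - 2)*(l^2 - 6*l + 5) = (l - 2)*(l - 1)*(l - 5)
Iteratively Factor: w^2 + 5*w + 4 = (w + 1)*(w + 4)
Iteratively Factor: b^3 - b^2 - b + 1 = (b - 1)*(b^2 - 1) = (b - 1)*(b + 1)*(b - 1)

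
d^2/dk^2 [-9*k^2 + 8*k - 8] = -18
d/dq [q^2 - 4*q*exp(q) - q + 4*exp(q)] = -4*q*exp(q) + 2*q - 1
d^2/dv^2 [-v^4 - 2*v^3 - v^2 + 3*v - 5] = -12*v^2 - 12*v - 2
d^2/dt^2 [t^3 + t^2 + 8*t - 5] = 6*t + 2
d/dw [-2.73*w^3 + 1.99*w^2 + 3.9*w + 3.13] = -8.19*w^2 + 3.98*w + 3.9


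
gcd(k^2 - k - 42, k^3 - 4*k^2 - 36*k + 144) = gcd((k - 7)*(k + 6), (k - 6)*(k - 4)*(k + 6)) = k + 6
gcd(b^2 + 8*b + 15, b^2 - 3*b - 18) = b + 3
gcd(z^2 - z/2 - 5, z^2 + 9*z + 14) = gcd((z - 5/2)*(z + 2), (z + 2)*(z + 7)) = z + 2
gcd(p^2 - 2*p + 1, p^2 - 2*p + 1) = p^2 - 2*p + 1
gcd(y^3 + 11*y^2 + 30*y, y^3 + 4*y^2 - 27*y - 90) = y + 6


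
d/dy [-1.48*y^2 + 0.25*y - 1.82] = 0.25 - 2.96*y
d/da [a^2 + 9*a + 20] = 2*a + 9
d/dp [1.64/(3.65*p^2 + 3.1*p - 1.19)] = (-11.972*p - 5.084)/(3.65*p^2 + 3.1*p - 1.19)^2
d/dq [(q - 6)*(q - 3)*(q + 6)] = 3*q^2 - 6*q - 36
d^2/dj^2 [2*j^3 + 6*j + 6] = 12*j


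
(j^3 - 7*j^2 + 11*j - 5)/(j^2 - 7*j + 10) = (j^2 - 2*j + 1)/(j - 2)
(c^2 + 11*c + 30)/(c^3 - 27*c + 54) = (c + 5)/(c^2 - 6*c + 9)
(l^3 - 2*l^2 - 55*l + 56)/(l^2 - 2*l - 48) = (l^2 + 6*l - 7)/(l + 6)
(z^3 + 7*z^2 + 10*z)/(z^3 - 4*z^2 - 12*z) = (z + 5)/(z - 6)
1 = 1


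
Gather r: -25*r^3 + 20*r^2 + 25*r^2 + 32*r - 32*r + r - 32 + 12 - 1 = -25*r^3 + 45*r^2 + r - 21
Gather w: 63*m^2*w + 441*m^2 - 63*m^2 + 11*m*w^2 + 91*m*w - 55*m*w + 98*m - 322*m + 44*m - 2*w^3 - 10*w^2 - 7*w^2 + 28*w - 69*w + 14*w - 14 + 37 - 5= 378*m^2 - 180*m - 2*w^3 + w^2*(11*m - 17) + w*(63*m^2 + 36*m - 27) + 18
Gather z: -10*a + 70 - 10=60 - 10*a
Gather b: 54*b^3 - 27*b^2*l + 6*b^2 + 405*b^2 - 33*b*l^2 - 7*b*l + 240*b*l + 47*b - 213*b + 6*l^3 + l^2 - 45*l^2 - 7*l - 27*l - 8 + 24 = 54*b^3 + b^2*(411 - 27*l) + b*(-33*l^2 + 233*l - 166) + 6*l^3 - 44*l^2 - 34*l + 16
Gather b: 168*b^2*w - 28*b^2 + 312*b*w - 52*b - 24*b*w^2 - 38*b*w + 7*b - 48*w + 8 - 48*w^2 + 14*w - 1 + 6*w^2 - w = b^2*(168*w - 28) + b*(-24*w^2 + 274*w - 45) - 42*w^2 - 35*w + 7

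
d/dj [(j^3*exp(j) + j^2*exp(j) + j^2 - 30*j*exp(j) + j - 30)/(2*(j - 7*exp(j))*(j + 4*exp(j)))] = ((j - 7*exp(j))*(j + 4*exp(j))*(j^3*exp(j) + 4*j^2*exp(j) - 28*j*exp(j) + 2*j - 30*exp(j) + 1) - (j - 7*exp(j))*(4*exp(j) + 1)*(j^3*exp(j) + j^2*exp(j) + j^2 - 30*j*exp(j) + j - 30) + (j + 4*exp(j))*(7*exp(j) - 1)*(j^3*exp(j) + j^2*exp(j) + j^2 - 30*j*exp(j) + j - 30))/(2*(j - 7*exp(j))^2*(j + 4*exp(j))^2)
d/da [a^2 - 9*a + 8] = 2*a - 9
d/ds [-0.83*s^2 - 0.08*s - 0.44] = -1.66*s - 0.08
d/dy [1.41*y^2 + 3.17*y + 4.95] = 2.82*y + 3.17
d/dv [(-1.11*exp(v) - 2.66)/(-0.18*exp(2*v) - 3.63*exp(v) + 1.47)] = (-(0.36*exp(v) + 3.63)*(1.11*exp(v) + 2.66) + 0.1998*exp(2*v) + 4.0293*exp(v) - 1.6317)*exp(v)/(0.18*exp(2*v) + 3.63*exp(v) - 1.47)^2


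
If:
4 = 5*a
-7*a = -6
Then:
No Solution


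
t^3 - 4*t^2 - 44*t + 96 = (t - 8)*(t - 2)*(t + 6)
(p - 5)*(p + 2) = p^2 - 3*p - 10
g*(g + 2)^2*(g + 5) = g^4 + 9*g^3 + 24*g^2 + 20*g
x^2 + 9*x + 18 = (x + 3)*(x + 6)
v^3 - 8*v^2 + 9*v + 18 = (v - 6)*(v - 3)*(v + 1)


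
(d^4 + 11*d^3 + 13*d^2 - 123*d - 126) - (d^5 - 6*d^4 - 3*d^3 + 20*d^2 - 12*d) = -d^5 + 7*d^4 + 14*d^3 - 7*d^2 - 111*d - 126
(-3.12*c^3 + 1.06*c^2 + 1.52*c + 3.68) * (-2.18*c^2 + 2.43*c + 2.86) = 6.8016*c^5 - 9.8924*c^4 - 9.661*c^3 - 1.2972*c^2 + 13.2896*c + 10.5248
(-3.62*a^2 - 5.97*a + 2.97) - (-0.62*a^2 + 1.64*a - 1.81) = -3.0*a^2 - 7.61*a + 4.78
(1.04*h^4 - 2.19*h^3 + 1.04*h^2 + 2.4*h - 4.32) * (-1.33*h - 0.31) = -1.3832*h^5 + 2.5903*h^4 - 0.7043*h^3 - 3.5144*h^2 + 5.0016*h + 1.3392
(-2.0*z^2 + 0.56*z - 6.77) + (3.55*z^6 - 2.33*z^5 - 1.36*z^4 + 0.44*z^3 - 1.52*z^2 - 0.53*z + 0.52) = 3.55*z^6 - 2.33*z^5 - 1.36*z^4 + 0.44*z^3 - 3.52*z^2 + 0.03*z - 6.25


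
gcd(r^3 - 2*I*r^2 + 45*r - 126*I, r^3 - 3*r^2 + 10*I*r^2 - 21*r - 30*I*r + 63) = r + 7*I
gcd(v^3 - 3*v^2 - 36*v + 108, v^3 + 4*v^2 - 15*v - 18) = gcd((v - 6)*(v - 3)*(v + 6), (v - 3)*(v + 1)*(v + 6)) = v^2 + 3*v - 18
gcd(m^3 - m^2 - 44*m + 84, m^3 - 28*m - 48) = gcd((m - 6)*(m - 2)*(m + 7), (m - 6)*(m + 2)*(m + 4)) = m - 6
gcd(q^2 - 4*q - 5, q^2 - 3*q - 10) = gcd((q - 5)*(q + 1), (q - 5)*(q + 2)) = q - 5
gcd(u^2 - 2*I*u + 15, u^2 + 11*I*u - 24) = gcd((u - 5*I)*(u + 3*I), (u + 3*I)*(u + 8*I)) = u + 3*I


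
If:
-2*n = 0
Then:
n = 0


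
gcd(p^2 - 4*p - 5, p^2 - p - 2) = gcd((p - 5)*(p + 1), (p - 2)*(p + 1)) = p + 1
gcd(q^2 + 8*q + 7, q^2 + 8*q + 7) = q^2 + 8*q + 7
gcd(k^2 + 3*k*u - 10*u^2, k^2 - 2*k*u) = -k + 2*u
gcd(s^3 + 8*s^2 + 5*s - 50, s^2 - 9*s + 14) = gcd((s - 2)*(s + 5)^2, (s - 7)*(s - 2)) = s - 2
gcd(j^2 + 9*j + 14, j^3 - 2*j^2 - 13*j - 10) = j + 2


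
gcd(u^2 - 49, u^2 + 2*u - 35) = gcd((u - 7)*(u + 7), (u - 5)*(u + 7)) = u + 7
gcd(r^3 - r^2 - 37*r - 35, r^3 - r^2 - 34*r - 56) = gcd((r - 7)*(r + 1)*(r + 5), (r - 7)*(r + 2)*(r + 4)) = r - 7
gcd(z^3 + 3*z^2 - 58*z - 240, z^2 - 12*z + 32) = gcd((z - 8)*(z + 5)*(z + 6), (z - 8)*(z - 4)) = z - 8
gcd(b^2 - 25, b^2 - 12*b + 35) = b - 5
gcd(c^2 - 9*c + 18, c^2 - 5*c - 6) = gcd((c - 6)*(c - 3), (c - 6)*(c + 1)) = c - 6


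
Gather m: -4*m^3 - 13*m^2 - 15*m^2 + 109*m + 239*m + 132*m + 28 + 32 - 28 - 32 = -4*m^3 - 28*m^2 + 480*m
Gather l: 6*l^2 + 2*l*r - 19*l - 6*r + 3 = 6*l^2 + l*(2*r - 19) - 6*r + 3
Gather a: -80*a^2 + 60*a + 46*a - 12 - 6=-80*a^2 + 106*a - 18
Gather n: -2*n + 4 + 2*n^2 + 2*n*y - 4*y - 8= 2*n^2 + n*(2*y - 2) - 4*y - 4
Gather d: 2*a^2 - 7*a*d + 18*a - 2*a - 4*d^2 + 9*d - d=2*a^2 + 16*a - 4*d^2 + d*(8 - 7*a)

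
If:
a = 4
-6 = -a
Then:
No Solution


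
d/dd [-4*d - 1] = -4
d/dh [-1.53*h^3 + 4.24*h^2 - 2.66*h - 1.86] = -4.59*h^2 + 8.48*h - 2.66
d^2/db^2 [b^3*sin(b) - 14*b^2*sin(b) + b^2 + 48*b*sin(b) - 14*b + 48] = -b^3*sin(b) + 14*b^2*sin(b) + 6*b^2*cos(b) - 42*b*sin(b) - 56*b*cos(b) - 28*sin(b) + 96*cos(b) + 2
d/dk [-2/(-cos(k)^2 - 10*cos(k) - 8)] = 4*(cos(k) + 5)*sin(k)/(cos(k)^2 + 10*cos(k) + 8)^2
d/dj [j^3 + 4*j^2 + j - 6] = 3*j^2 + 8*j + 1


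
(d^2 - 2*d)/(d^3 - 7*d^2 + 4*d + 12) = d/(d^2 - 5*d - 6)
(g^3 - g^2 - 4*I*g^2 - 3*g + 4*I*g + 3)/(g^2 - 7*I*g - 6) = (g^2 - g*(1 + 3*I) + 3*I)/(g - 6*I)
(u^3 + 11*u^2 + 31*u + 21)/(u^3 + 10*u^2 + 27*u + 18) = (u + 7)/(u + 6)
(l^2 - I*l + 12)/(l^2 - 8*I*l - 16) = (l + 3*I)/(l - 4*I)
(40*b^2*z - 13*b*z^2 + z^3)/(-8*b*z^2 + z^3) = (-5*b + z)/z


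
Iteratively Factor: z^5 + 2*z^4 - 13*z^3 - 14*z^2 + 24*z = (z - 1)*(z^4 + 3*z^3 - 10*z^2 - 24*z) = (z - 3)*(z - 1)*(z^3 + 6*z^2 + 8*z) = z*(z - 3)*(z - 1)*(z^2 + 6*z + 8) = z*(z - 3)*(z - 1)*(z + 4)*(z + 2)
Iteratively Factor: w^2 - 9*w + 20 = (w - 4)*(w - 5)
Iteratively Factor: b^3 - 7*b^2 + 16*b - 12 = (b - 3)*(b^2 - 4*b + 4) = (b - 3)*(b - 2)*(b - 2)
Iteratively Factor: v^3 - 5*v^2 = (v)*(v^2 - 5*v) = v^2*(v - 5)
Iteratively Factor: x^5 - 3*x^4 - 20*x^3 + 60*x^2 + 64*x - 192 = (x - 3)*(x^4 - 20*x^2 + 64) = (x - 3)*(x + 4)*(x^3 - 4*x^2 - 4*x + 16) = (x - 3)*(x + 2)*(x + 4)*(x^2 - 6*x + 8) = (x - 4)*(x - 3)*(x + 2)*(x + 4)*(x - 2)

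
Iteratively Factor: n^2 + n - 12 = (n - 3)*(n + 4)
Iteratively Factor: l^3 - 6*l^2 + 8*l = (l)*(l^2 - 6*l + 8) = l*(l - 2)*(l - 4)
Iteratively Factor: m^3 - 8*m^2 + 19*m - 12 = (m - 3)*(m^2 - 5*m + 4) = (m - 3)*(m - 1)*(m - 4)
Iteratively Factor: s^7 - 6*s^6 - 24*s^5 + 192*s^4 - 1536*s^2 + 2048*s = (s + 4)*(s^6 - 10*s^5 + 16*s^4 + 128*s^3 - 512*s^2 + 512*s) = (s - 4)*(s + 4)*(s^5 - 6*s^4 - 8*s^3 + 96*s^2 - 128*s) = (s - 4)^2*(s + 4)*(s^4 - 2*s^3 - 16*s^2 + 32*s) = (s - 4)^2*(s + 4)^2*(s^3 - 6*s^2 + 8*s) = (s - 4)^3*(s + 4)^2*(s^2 - 2*s) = s*(s - 4)^3*(s + 4)^2*(s - 2)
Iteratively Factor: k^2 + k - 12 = (k - 3)*(k + 4)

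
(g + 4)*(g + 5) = g^2 + 9*g + 20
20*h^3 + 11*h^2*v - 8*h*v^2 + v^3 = (-5*h + v)*(-4*h + v)*(h + v)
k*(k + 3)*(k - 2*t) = k^3 - 2*k^2*t + 3*k^2 - 6*k*t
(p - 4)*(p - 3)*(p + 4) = p^3 - 3*p^2 - 16*p + 48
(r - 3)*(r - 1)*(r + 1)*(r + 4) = r^4 + r^3 - 13*r^2 - r + 12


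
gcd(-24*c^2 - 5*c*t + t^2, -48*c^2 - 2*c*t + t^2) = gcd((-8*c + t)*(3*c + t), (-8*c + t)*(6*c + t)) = -8*c + t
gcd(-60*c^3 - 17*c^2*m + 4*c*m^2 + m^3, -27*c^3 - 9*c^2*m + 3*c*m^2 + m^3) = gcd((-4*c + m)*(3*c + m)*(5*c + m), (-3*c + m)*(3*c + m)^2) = 3*c + m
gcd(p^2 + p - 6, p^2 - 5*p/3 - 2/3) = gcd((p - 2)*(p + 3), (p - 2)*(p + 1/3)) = p - 2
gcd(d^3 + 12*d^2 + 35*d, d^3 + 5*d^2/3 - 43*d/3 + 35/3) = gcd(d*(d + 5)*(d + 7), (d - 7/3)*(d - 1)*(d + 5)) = d + 5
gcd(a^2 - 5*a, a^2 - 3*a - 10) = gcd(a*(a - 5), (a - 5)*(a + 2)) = a - 5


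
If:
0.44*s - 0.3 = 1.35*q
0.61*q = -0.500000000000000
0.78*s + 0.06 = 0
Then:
No Solution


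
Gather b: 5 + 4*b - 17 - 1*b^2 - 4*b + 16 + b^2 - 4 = 0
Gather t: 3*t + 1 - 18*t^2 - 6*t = -18*t^2 - 3*t + 1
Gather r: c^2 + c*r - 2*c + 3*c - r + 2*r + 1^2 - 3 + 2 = c^2 + c + r*(c + 1)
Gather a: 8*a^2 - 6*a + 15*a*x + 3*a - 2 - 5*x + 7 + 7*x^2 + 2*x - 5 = 8*a^2 + a*(15*x - 3) + 7*x^2 - 3*x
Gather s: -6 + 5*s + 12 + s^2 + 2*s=s^2 + 7*s + 6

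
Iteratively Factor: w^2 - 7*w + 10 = (w - 2)*(w - 5)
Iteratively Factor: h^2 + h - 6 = (h + 3)*(h - 2)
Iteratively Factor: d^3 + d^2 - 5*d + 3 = (d - 1)*(d^2 + 2*d - 3) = (d - 1)^2*(d + 3)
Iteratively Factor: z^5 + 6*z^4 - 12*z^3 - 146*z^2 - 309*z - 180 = (z - 5)*(z^4 + 11*z^3 + 43*z^2 + 69*z + 36) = (z - 5)*(z + 4)*(z^3 + 7*z^2 + 15*z + 9) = (z - 5)*(z + 3)*(z + 4)*(z^2 + 4*z + 3) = (z - 5)*(z + 1)*(z + 3)*(z + 4)*(z + 3)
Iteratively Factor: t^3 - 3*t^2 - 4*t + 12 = (t + 2)*(t^2 - 5*t + 6) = (t - 2)*(t + 2)*(t - 3)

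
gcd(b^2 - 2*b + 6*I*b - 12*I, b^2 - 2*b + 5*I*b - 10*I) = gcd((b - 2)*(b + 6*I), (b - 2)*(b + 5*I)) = b - 2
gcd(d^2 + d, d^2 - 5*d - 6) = d + 1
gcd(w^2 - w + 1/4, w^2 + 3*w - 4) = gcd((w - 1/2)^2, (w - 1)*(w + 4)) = 1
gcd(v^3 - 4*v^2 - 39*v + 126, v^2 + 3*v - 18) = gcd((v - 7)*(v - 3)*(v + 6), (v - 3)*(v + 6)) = v^2 + 3*v - 18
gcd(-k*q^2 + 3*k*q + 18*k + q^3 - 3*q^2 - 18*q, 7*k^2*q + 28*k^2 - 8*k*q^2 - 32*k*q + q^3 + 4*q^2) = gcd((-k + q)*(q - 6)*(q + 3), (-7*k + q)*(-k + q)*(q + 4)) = -k + q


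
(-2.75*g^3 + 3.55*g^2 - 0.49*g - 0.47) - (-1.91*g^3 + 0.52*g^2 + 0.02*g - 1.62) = -0.84*g^3 + 3.03*g^2 - 0.51*g + 1.15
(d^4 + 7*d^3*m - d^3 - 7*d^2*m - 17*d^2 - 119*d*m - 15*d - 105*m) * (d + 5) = d^5 + 7*d^4*m + 4*d^4 + 28*d^3*m - 22*d^3 - 154*d^2*m - 100*d^2 - 700*d*m - 75*d - 525*m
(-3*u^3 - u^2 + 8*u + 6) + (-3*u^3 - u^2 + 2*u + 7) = -6*u^3 - 2*u^2 + 10*u + 13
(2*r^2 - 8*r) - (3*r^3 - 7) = -3*r^3 + 2*r^2 - 8*r + 7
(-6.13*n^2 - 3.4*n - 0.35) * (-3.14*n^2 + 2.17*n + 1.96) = 19.2482*n^4 - 2.6261*n^3 - 18.2938*n^2 - 7.4235*n - 0.686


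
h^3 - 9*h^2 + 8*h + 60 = (h - 6)*(h - 5)*(h + 2)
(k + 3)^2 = k^2 + 6*k + 9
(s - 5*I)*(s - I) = s^2 - 6*I*s - 5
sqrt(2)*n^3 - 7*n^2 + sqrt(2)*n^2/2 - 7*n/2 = n*(n - 7*sqrt(2)/2)*(sqrt(2)*n + sqrt(2)/2)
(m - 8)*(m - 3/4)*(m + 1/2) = m^3 - 33*m^2/4 + 13*m/8 + 3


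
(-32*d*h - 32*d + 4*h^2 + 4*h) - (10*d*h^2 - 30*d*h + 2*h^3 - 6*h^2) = -10*d*h^2 - 2*d*h - 32*d - 2*h^3 + 10*h^2 + 4*h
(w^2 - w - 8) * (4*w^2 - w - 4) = 4*w^4 - 5*w^3 - 35*w^2 + 12*w + 32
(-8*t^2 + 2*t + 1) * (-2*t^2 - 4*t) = 16*t^4 + 28*t^3 - 10*t^2 - 4*t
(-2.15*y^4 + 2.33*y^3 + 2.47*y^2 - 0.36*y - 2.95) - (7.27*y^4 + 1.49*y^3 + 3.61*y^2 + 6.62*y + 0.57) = -9.42*y^4 + 0.84*y^3 - 1.14*y^2 - 6.98*y - 3.52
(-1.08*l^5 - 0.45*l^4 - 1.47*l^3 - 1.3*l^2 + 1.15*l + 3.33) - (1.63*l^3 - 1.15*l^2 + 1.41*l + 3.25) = -1.08*l^5 - 0.45*l^4 - 3.1*l^3 - 0.15*l^2 - 0.26*l + 0.0800000000000001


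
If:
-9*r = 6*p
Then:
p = -3*r/2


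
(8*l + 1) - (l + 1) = 7*l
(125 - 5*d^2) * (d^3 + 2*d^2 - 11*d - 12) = -5*d^5 - 10*d^4 + 180*d^3 + 310*d^2 - 1375*d - 1500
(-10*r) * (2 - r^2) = 10*r^3 - 20*r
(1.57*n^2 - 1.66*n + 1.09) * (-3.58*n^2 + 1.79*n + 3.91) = -5.6206*n^4 + 8.7531*n^3 - 0.734900000000001*n^2 - 4.5395*n + 4.2619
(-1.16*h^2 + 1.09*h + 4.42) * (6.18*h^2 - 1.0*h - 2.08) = -7.1688*h^4 + 7.8962*h^3 + 28.6384*h^2 - 6.6872*h - 9.1936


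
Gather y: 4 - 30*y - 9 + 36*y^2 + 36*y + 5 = 36*y^2 + 6*y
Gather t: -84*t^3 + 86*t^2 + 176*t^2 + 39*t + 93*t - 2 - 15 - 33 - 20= -84*t^3 + 262*t^2 + 132*t - 70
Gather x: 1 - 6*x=1 - 6*x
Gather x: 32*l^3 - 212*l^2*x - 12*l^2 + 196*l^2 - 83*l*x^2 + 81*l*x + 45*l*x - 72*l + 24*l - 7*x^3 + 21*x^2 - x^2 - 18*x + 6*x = 32*l^3 + 184*l^2 - 48*l - 7*x^3 + x^2*(20 - 83*l) + x*(-212*l^2 + 126*l - 12)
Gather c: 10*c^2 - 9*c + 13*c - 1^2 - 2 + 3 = 10*c^2 + 4*c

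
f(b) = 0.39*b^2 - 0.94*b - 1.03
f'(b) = 0.78*b - 0.94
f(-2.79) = 4.63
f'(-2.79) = -3.12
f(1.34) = -1.59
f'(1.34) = 0.11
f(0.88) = -1.56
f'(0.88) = -0.25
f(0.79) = -1.53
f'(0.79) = -0.32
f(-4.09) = 9.34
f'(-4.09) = -4.13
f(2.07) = -1.30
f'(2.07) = 0.67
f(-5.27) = 14.76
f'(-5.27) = -5.05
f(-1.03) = 0.35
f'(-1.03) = -1.74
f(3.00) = -0.34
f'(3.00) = 1.40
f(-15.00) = 100.82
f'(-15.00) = -12.64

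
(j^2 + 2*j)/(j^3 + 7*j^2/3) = 3*(j + 2)/(j*(3*j + 7))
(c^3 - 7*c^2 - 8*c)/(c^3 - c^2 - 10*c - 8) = c*(c - 8)/(c^2 - 2*c - 8)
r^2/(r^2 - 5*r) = r/(r - 5)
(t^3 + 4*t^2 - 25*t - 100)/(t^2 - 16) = (t^2 - 25)/(t - 4)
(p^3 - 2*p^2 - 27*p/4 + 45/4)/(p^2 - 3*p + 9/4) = (2*p^2 - p - 15)/(2*p - 3)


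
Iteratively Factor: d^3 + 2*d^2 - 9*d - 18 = (d + 3)*(d^2 - d - 6) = (d + 2)*(d + 3)*(d - 3)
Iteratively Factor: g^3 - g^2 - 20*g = (g)*(g^2 - g - 20) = g*(g - 5)*(g + 4)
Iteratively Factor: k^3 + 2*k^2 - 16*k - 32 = (k + 4)*(k^2 - 2*k - 8) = (k + 2)*(k + 4)*(k - 4)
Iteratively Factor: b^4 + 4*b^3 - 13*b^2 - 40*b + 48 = (b + 4)*(b^3 - 13*b + 12) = (b + 4)^2*(b^2 - 4*b + 3) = (b - 1)*(b + 4)^2*(b - 3)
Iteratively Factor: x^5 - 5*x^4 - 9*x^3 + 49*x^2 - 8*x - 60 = (x - 5)*(x^4 - 9*x^2 + 4*x + 12) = (x - 5)*(x + 1)*(x^3 - x^2 - 8*x + 12) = (x - 5)*(x + 1)*(x + 3)*(x^2 - 4*x + 4) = (x - 5)*(x - 2)*(x + 1)*(x + 3)*(x - 2)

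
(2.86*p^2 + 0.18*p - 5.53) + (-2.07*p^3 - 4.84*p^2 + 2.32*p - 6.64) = -2.07*p^3 - 1.98*p^2 + 2.5*p - 12.17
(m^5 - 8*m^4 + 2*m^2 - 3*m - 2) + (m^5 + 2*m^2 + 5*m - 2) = 2*m^5 - 8*m^4 + 4*m^2 + 2*m - 4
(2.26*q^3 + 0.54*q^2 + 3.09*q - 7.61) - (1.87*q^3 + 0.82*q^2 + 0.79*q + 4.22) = 0.39*q^3 - 0.28*q^2 + 2.3*q - 11.83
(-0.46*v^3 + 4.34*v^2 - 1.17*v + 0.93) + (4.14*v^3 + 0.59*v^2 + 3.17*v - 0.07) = 3.68*v^3 + 4.93*v^2 + 2.0*v + 0.86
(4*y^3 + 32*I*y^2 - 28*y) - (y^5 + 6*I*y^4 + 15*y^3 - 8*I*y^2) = -y^5 - 6*I*y^4 - 11*y^3 + 40*I*y^2 - 28*y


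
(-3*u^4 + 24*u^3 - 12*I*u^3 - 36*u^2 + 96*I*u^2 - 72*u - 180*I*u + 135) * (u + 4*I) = -3*u^5 + 24*u^4 - 24*I*u^4 + 12*u^3 + 192*I*u^3 - 456*u^2 - 324*I*u^2 + 855*u - 288*I*u + 540*I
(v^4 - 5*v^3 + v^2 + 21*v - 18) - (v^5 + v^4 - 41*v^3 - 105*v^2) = -v^5 + 36*v^3 + 106*v^2 + 21*v - 18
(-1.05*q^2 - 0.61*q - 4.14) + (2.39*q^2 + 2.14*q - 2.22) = 1.34*q^2 + 1.53*q - 6.36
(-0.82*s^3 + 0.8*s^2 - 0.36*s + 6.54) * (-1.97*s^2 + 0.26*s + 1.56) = 1.6154*s^5 - 1.7892*s^4 - 0.362*s^3 - 11.7294*s^2 + 1.1388*s + 10.2024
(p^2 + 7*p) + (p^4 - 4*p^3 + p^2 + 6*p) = p^4 - 4*p^3 + 2*p^2 + 13*p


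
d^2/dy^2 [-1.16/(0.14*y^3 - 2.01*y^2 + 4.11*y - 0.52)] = ((0.9744*y - 4.6632)*(0.14*y^3 - 2.01*y^2 + 4.11*y - 0.52) - 1.16*(0.42*y^2 - 4.02*y + 4.11)*(0.84*y^2 - 8.04*y + 8.22))/(0.14*y^3 - 2.01*y^2 + 4.11*y - 0.52)^3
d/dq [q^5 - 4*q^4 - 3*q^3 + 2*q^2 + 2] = q*(5*q^3 - 16*q^2 - 9*q + 4)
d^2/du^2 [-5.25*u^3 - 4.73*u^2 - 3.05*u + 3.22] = -31.5*u - 9.46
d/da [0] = 0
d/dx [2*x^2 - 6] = 4*x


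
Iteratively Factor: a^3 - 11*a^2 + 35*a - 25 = (a - 1)*(a^2 - 10*a + 25) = (a - 5)*(a - 1)*(a - 5)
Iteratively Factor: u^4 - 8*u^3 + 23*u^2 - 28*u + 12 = (u - 1)*(u^3 - 7*u^2 + 16*u - 12) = (u - 2)*(u - 1)*(u^2 - 5*u + 6) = (u - 3)*(u - 2)*(u - 1)*(u - 2)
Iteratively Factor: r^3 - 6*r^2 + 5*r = (r - 1)*(r^2 - 5*r) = r*(r - 1)*(r - 5)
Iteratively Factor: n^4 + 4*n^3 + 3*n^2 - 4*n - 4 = (n + 1)*(n^3 + 3*n^2 - 4) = (n + 1)*(n + 2)*(n^2 + n - 2) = (n - 1)*(n + 1)*(n + 2)*(n + 2)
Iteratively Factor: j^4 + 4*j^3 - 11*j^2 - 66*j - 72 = (j + 3)*(j^3 + j^2 - 14*j - 24) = (j + 2)*(j + 3)*(j^2 - j - 12) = (j - 4)*(j + 2)*(j + 3)*(j + 3)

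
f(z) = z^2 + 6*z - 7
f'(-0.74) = 4.52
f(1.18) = 1.47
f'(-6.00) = -6.00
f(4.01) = 33.14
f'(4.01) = 14.02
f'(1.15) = 8.30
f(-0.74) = -10.89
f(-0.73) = -10.85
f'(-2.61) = 0.78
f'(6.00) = 18.00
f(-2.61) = -15.85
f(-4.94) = -12.24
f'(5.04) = 16.08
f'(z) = 2*z + 6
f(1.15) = 1.22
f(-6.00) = -7.00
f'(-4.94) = -3.88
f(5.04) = 48.64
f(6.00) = 65.00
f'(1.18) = 8.36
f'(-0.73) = 4.54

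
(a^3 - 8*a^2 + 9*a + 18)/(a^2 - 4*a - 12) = (a^2 - 2*a - 3)/(a + 2)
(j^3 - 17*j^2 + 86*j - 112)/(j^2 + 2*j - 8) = (j^2 - 15*j + 56)/(j + 4)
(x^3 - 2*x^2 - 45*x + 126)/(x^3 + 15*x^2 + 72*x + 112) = (x^2 - 9*x + 18)/(x^2 + 8*x + 16)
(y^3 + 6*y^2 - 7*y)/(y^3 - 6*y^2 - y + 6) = y*(y + 7)/(y^2 - 5*y - 6)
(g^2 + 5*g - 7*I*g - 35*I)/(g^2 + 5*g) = (g - 7*I)/g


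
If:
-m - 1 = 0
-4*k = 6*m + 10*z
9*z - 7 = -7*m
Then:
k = -43/18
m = -1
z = 14/9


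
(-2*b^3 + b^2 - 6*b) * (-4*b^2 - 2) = 8*b^5 - 4*b^4 + 28*b^3 - 2*b^2 + 12*b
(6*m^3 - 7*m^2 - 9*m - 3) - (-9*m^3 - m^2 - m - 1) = 15*m^3 - 6*m^2 - 8*m - 2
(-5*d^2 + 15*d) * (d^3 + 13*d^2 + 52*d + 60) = -5*d^5 - 50*d^4 - 65*d^3 + 480*d^2 + 900*d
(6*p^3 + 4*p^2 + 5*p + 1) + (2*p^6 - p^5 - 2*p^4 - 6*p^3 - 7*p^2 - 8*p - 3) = 2*p^6 - p^5 - 2*p^4 - 3*p^2 - 3*p - 2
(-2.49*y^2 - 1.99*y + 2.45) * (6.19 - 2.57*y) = 6.3993*y^3 - 10.2988*y^2 - 18.6146*y + 15.1655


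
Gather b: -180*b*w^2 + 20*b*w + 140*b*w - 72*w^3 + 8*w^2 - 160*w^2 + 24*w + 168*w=b*(-180*w^2 + 160*w) - 72*w^3 - 152*w^2 + 192*w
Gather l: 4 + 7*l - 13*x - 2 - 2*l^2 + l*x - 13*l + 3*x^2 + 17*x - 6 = -2*l^2 + l*(x - 6) + 3*x^2 + 4*x - 4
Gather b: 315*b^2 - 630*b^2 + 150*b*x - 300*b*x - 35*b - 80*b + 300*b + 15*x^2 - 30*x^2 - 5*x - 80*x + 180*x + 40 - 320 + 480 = -315*b^2 + b*(185 - 150*x) - 15*x^2 + 95*x + 200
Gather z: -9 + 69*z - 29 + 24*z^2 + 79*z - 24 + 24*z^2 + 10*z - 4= 48*z^2 + 158*z - 66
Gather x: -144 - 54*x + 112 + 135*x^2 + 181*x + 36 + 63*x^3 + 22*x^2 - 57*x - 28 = 63*x^3 + 157*x^2 + 70*x - 24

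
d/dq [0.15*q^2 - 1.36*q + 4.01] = 0.3*q - 1.36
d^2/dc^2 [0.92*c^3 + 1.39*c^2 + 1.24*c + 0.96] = 5.52*c + 2.78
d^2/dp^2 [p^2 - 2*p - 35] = 2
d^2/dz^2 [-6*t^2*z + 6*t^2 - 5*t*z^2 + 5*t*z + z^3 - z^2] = -10*t + 6*z - 2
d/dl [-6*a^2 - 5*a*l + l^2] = -5*a + 2*l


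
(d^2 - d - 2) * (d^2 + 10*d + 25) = d^4 + 9*d^3 + 13*d^2 - 45*d - 50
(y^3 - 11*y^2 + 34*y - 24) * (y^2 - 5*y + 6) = y^5 - 16*y^4 + 95*y^3 - 260*y^2 + 324*y - 144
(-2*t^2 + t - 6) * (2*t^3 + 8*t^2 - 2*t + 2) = -4*t^5 - 14*t^4 - 54*t^2 + 14*t - 12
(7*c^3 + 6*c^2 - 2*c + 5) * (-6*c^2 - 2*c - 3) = -42*c^5 - 50*c^4 - 21*c^3 - 44*c^2 - 4*c - 15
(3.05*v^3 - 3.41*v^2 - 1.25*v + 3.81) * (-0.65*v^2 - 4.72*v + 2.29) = -1.9825*v^5 - 12.1795*v^4 + 23.8922*v^3 - 4.3854*v^2 - 20.8457*v + 8.7249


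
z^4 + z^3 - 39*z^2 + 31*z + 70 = (z - 5)*(z - 2)*(z + 1)*(z + 7)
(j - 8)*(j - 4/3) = j^2 - 28*j/3 + 32/3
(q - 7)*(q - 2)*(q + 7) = q^3 - 2*q^2 - 49*q + 98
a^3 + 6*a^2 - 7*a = a*(a - 1)*(a + 7)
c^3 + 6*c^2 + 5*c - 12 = (c - 1)*(c + 3)*(c + 4)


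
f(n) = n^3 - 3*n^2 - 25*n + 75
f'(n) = 3*n^2 - 6*n - 25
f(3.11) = -1.69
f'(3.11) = -14.64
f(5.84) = 25.86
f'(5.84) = 42.28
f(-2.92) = 97.52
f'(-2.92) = 18.10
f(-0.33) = 82.89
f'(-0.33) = -22.69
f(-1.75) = 104.20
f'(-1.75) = -5.31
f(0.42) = 64.04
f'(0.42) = -26.99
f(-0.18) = 79.40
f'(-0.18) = -23.82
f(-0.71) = 90.88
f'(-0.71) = -19.23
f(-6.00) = -99.00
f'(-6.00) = 119.00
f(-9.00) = -672.00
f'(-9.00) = 272.00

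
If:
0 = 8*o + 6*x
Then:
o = -3*x/4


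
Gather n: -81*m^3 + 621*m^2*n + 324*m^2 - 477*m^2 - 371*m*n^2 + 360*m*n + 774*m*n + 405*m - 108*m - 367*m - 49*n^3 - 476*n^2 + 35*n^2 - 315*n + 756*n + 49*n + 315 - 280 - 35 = -81*m^3 - 153*m^2 - 70*m - 49*n^3 + n^2*(-371*m - 441) + n*(621*m^2 + 1134*m + 490)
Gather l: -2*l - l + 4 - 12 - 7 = -3*l - 15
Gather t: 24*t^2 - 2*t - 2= 24*t^2 - 2*t - 2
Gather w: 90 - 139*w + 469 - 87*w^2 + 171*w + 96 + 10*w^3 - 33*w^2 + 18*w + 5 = 10*w^3 - 120*w^2 + 50*w + 660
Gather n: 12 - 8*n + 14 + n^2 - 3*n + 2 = n^2 - 11*n + 28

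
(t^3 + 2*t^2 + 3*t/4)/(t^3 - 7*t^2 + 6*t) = (t^2 + 2*t + 3/4)/(t^2 - 7*t + 6)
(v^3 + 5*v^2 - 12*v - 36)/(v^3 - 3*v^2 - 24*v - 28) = (v^2 + 3*v - 18)/(v^2 - 5*v - 14)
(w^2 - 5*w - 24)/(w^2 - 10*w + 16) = (w + 3)/(w - 2)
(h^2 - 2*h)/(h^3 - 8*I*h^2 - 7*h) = (2 - h)/(-h^2 + 8*I*h + 7)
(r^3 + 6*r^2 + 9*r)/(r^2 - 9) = r*(r + 3)/(r - 3)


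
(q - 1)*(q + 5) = q^2 + 4*q - 5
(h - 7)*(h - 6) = h^2 - 13*h + 42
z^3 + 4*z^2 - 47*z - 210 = (z - 7)*(z + 5)*(z + 6)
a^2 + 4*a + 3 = (a + 1)*(a + 3)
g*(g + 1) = g^2 + g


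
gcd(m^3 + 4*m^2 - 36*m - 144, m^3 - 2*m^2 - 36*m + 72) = m^2 - 36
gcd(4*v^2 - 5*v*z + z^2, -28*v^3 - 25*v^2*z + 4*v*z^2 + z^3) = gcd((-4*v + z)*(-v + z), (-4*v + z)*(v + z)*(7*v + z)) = -4*v + z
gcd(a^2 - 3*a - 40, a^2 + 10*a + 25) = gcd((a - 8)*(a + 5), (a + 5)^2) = a + 5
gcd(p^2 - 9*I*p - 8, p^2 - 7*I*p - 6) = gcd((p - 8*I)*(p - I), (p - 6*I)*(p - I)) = p - I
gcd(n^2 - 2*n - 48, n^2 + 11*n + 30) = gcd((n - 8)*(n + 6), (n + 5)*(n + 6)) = n + 6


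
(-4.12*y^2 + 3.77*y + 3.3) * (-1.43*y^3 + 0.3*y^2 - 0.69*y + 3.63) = 5.8916*y^5 - 6.6271*y^4 - 0.745199999999999*y^3 - 16.5669*y^2 + 11.4081*y + 11.979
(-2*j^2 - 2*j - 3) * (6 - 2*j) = 4*j^3 - 8*j^2 - 6*j - 18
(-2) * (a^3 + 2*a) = -2*a^3 - 4*a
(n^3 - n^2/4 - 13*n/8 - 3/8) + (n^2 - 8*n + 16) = n^3 + 3*n^2/4 - 77*n/8 + 125/8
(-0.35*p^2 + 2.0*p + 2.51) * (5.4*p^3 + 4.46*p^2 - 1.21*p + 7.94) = -1.89*p^5 + 9.239*p^4 + 22.8975*p^3 + 5.9956*p^2 + 12.8429*p + 19.9294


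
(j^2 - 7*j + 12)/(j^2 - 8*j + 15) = (j - 4)/(j - 5)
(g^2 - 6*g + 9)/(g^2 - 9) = (g - 3)/(g + 3)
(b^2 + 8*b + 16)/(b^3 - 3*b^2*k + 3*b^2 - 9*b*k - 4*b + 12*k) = (b + 4)/(b^2 - 3*b*k - b + 3*k)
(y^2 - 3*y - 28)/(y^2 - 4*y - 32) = (y - 7)/(y - 8)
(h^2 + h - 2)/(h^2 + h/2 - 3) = 2*(h - 1)/(2*h - 3)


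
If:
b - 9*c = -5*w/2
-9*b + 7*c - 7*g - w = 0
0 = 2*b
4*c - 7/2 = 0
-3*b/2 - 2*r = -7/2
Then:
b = 0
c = 7/8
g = 17/40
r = 7/4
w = 63/20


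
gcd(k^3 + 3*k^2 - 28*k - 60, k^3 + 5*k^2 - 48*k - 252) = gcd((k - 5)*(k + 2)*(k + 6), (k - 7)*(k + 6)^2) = k + 6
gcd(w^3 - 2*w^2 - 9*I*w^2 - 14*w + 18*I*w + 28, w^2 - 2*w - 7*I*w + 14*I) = w^2 + w*(-2 - 7*I) + 14*I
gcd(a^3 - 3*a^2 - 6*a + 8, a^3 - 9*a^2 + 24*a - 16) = a^2 - 5*a + 4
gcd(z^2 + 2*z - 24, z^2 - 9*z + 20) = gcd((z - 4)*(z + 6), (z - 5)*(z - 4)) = z - 4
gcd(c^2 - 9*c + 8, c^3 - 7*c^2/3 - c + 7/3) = c - 1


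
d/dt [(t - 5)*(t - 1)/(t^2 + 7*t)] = (13*t^2 - 10*t - 35)/(t^2*(t^2 + 14*t + 49))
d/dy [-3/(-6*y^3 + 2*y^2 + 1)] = 6*y*(2 - 9*y)/(-6*y^3 + 2*y^2 + 1)^2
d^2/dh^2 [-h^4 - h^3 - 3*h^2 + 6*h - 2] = -12*h^2 - 6*h - 6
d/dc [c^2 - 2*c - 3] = 2*c - 2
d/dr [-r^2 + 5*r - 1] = 5 - 2*r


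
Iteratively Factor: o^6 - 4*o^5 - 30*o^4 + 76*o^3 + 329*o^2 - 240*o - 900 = (o + 3)*(o^5 - 7*o^4 - 9*o^3 + 103*o^2 + 20*o - 300) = (o - 5)*(o + 3)*(o^4 - 2*o^3 - 19*o^2 + 8*o + 60) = (o - 5)^2*(o + 3)*(o^3 + 3*o^2 - 4*o - 12) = (o - 5)^2*(o + 3)^2*(o^2 - 4) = (o - 5)^2*(o - 2)*(o + 3)^2*(o + 2)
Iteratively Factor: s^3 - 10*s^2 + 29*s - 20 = (s - 1)*(s^2 - 9*s + 20) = (s - 5)*(s - 1)*(s - 4)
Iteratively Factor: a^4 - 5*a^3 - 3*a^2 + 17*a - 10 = (a - 1)*(a^3 - 4*a^2 - 7*a + 10) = (a - 5)*(a - 1)*(a^2 + a - 2) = (a - 5)*(a - 1)^2*(a + 2)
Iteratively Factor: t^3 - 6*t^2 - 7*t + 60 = (t - 4)*(t^2 - 2*t - 15) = (t - 5)*(t - 4)*(t + 3)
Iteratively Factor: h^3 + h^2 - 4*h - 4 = (h + 2)*(h^2 - h - 2) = (h - 2)*(h + 2)*(h + 1)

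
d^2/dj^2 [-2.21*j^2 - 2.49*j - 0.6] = -4.42000000000000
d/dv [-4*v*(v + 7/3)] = -8*v - 28/3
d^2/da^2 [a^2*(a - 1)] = 6*a - 2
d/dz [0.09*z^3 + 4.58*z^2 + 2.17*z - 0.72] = 0.27*z^2 + 9.16*z + 2.17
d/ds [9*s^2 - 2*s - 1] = 18*s - 2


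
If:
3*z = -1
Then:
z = -1/3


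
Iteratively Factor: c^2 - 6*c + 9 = (c - 3)*(c - 3)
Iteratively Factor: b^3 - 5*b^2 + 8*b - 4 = (b - 2)*(b^2 - 3*b + 2) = (b - 2)*(b - 1)*(b - 2)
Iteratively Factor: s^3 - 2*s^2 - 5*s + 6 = (s - 3)*(s^2 + s - 2) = (s - 3)*(s - 1)*(s + 2)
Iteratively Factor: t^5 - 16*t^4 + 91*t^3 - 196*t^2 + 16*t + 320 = (t - 5)*(t^4 - 11*t^3 + 36*t^2 - 16*t - 64) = (t - 5)*(t + 1)*(t^3 - 12*t^2 + 48*t - 64) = (t - 5)*(t - 4)*(t + 1)*(t^2 - 8*t + 16) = (t - 5)*(t - 4)^2*(t + 1)*(t - 4)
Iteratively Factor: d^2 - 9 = (d + 3)*(d - 3)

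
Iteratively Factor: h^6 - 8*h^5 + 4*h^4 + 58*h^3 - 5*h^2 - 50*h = (h + 2)*(h^5 - 10*h^4 + 24*h^3 + 10*h^2 - 25*h) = (h - 1)*(h + 2)*(h^4 - 9*h^3 + 15*h^2 + 25*h) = (h - 1)*(h + 1)*(h + 2)*(h^3 - 10*h^2 + 25*h) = h*(h - 1)*(h + 1)*(h + 2)*(h^2 - 10*h + 25) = h*(h - 5)*(h - 1)*(h + 1)*(h + 2)*(h - 5)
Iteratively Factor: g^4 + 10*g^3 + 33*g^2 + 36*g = (g + 3)*(g^3 + 7*g^2 + 12*g) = (g + 3)*(g + 4)*(g^2 + 3*g) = g*(g + 3)*(g + 4)*(g + 3)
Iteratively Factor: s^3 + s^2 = (s + 1)*(s^2) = s*(s + 1)*(s)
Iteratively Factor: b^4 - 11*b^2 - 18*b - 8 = (b - 4)*(b^3 + 4*b^2 + 5*b + 2) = (b - 4)*(b + 1)*(b^2 + 3*b + 2) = (b - 4)*(b + 1)*(b + 2)*(b + 1)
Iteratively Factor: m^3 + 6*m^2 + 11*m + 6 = (m + 1)*(m^2 + 5*m + 6) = (m + 1)*(m + 3)*(m + 2)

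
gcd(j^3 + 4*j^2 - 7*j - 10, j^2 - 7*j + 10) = j - 2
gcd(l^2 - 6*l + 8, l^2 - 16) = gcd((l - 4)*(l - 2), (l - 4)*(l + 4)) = l - 4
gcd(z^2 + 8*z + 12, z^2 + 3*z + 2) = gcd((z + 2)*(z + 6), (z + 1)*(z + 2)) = z + 2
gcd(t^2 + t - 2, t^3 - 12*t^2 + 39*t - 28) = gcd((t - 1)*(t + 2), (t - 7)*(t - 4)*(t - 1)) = t - 1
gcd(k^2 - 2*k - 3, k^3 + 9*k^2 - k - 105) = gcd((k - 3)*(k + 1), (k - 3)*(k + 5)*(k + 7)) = k - 3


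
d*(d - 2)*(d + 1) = d^3 - d^2 - 2*d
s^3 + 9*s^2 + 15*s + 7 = (s + 1)^2*(s + 7)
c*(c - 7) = c^2 - 7*c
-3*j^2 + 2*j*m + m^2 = (-j + m)*(3*j + m)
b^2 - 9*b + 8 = (b - 8)*(b - 1)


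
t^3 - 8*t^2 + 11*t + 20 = (t - 5)*(t - 4)*(t + 1)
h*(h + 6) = h^2 + 6*h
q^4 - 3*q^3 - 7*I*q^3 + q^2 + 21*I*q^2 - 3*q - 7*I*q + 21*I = (q - 3)*(q - 7*I)*(q - I)*(q + I)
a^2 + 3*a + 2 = (a + 1)*(a + 2)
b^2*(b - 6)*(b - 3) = b^4 - 9*b^3 + 18*b^2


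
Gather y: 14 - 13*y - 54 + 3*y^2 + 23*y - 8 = 3*y^2 + 10*y - 48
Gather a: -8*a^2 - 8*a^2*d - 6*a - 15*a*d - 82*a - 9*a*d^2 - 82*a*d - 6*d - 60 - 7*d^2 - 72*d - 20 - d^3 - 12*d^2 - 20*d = a^2*(-8*d - 8) + a*(-9*d^2 - 97*d - 88) - d^3 - 19*d^2 - 98*d - 80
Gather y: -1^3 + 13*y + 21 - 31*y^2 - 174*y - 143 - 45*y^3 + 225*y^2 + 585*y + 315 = -45*y^3 + 194*y^2 + 424*y + 192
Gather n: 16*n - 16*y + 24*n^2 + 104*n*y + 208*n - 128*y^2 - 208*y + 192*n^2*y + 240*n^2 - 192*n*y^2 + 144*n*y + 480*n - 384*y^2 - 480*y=n^2*(192*y + 264) + n*(-192*y^2 + 248*y + 704) - 512*y^2 - 704*y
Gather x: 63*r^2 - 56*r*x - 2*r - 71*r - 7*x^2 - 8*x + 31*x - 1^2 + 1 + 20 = 63*r^2 - 73*r - 7*x^2 + x*(23 - 56*r) + 20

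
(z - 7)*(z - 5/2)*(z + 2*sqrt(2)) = z^3 - 19*z^2/2 + 2*sqrt(2)*z^2 - 19*sqrt(2)*z + 35*z/2 + 35*sqrt(2)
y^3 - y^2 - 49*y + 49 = (y - 7)*(y - 1)*(y + 7)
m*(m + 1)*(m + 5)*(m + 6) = m^4 + 12*m^3 + 41*m^2 + 30*m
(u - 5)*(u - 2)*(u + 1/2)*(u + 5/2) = u^4 - 4*u^3 - 39*u^2/4 + 85*u/4 + 25/2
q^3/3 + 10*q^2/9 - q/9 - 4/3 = (q/3 + 1)*(q - 1)*(q + 4/3)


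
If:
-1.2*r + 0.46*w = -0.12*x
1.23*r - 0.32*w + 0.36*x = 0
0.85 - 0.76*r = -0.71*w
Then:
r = -0.68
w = -1.92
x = 0.60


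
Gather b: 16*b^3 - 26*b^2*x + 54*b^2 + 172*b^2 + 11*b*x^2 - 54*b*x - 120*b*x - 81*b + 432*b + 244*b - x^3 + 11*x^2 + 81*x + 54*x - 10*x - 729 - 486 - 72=16*b^3 + b^2*(226 - 26*x) + b*(11*x^2 - 174*x + 595) - x^3 + 11*x^2 + 125*x - 1287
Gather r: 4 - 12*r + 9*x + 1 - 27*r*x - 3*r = r*(-27*x - 15) + 9*x + 5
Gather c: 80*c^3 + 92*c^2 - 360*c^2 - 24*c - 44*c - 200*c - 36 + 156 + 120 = 80*c^3 - 268*c^2 - 268*c + 240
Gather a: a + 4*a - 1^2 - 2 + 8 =5*a + 5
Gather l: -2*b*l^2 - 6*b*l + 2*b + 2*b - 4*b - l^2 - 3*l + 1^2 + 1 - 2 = l^2*(-2*b - 1) + l*(-6*b - 3)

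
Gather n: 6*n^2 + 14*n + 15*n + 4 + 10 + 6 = 6*n^2 + 29*n + 20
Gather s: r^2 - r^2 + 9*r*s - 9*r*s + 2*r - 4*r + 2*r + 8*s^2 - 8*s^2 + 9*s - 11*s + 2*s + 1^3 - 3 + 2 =0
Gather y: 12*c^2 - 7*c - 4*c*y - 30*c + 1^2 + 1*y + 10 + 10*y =12*c^2 - 37*c + y*(11 - 4*c) + 11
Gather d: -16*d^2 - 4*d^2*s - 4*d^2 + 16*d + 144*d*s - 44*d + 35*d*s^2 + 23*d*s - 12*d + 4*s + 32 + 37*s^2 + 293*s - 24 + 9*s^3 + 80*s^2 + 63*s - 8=d^2*(-4*s - 20) + d*(35*s^2 + 167*s - 40) + 9*s^3 + 117*s^2 + 360*s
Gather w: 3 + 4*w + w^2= w^2 + 4*w + 3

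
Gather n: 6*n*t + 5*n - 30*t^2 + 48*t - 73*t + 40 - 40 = n*(6*t + 5) - 30*t^2 - 25*t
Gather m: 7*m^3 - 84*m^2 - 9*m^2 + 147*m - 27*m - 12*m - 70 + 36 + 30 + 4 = 7*m^3 - 93*m^2 + 108*m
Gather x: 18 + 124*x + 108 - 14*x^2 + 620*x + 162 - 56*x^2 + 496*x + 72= -70*x^2 + 1240*x + 360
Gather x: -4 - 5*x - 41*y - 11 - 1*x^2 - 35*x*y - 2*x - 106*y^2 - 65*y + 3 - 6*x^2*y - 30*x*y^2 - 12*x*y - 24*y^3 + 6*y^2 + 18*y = x^2*(-6*y - 1) + x*(-30*y^2 - 47*y - 7) - 24*y^3 - 100*y^2 - 88*y - 12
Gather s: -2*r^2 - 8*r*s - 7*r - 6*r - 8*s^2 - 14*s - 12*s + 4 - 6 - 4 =-2*r^2 - 13*r - 8*s^2 + s*(-8*r - 26) - 6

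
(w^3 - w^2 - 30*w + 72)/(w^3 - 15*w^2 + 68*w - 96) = (w + 6)/(w - 8)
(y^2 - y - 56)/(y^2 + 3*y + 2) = (y^2 - y - 56)/(y^2 + 3*y + 2)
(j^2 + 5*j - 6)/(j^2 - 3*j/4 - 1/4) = 4*(j + 6)/(4*j + 1)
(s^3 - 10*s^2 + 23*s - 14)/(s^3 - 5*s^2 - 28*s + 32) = (s^2 - 9*s + 14)/(s^2 - 4*s - 32)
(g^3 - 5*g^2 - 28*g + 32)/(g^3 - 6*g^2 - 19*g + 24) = (g + 4)/(g + 3)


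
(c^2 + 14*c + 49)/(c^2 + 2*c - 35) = (c + 7)/(c - 5)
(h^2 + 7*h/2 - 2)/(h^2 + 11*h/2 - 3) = (h + 4)/(h + 6)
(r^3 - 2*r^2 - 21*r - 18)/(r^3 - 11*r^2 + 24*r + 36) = (r + 3)/(r - 6)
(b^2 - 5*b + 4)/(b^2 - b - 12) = (b - 1)/(b + 3)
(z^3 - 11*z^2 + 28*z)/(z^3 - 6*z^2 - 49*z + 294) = z*(z - 4)/(z^2 + z - 42)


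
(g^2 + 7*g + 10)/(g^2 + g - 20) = (g + 2)/(g - 4)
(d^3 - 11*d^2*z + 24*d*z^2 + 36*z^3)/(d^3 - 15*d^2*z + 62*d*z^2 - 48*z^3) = (d^2 - 5*d*z - 6*z^2)/(d^2 - 9*d*z + 8*z^2)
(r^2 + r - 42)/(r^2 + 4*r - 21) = (r - 6)/(r - 3)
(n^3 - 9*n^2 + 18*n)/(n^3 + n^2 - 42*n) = (n - 3)/(n + 7)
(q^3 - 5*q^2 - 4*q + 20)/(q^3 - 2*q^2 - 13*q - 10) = (q - 2)/(q + 1)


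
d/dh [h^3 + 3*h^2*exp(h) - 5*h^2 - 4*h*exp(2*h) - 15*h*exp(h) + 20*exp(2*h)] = 3*h^2*exp(h) + 3*h^2 - 8*h*exp(2*h) - 9*h*exp(h) - 10*h + 36*exp(2*h) - 15*exp(h)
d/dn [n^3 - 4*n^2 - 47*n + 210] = 3*n^2 - 8*n - 47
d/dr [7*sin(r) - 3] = 7*cos(r)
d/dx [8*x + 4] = 8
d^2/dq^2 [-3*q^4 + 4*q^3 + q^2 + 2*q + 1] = -36*q^2 + 24*q + 2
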